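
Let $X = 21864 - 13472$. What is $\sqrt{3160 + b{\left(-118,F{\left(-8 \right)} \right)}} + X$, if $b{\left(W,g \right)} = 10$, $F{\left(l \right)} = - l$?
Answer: $8392 + \sqrt{3170} \approx 8448.3$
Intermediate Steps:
$X = 8392$ ($X = 21864 - 13472 = 8392$)
$\sqrt{3160 + b{\left(-118,F{\left(-8 \right)} \right)}} + X = \sqrt{3160 + 10} + 8392 = \sqrt{3170} + 8392 = 8392 + \sqrt{3170}$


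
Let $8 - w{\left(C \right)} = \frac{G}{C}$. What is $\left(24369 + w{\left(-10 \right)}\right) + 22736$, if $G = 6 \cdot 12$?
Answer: $\frac{235601}{5} \approx 47120.0$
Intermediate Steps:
$G = 72$
$w{\left(C \right)} = 8 - \frac{72}{C}$
$\left(24369 + w{\left(-10 \right)}\right) + 22736 = \left(24369 + \left(8 - \frac{72}{-10}\right)\right) + 22736 = \left(24369 + \left(8 - - \frac{36}{5}\right)\right) + 22736 = \left(24369 + \left(8 + \frac{36}{5}\right)\right) + 22736 = \left(24369 + \frac{76}{5}\right) + 22736 = \frac{121921}{5} + 22736 = \frac{235601}{5}$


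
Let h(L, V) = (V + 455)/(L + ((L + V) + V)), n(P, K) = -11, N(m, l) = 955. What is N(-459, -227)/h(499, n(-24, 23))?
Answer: 233020/111 ≈ 2099.3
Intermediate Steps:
h(L, V) = (455 + V)/(2*L + 2*V) (h(L, V) = (455 + V)/(L + (L + 2*V)) = (455 + V)/(2*L + 2*V))
N(-459, -227)/h(499, n(-24, 23)) = 955/(((455 - 11)/(2*(499 - 11)))) = 955/(((1/2)*444/488)) = 955/(((1/2)*(1/488)*444)) = 955/(111/244) = 955*(244/111) = 233020/111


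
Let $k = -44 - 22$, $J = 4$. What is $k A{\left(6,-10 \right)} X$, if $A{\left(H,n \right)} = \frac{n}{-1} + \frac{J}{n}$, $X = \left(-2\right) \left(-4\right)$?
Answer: $- \frac{25344}{5} \approx -5068.8$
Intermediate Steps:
$k = -66$
$X = 8$
$A{\left(H,n \right)} = - n + \frac{4}{n}$ ($A{\left(H,n \right)} = \frac{n}{-1} + \frac{4}{n} = n \left(-1\right) + \frac{4}{n} = - n + \frac{4}{n}$)
$k A{\left(6,-10 \right)} X = - 66 \left(\left(-1\right) \left(-10\right) + \frac{4}{-10}\right) 8 = - 66 \left(10 + 4 \left(- \frac{1}{10}\right)\right) 8 = - 66 \left(10 - \frac{2}{5}\right) 8 = \left(-66\right) \frac{48}{5} \cdot 8 = \left(- \frac{3168}{5}\right) 8 = - \frac{25344}{5}$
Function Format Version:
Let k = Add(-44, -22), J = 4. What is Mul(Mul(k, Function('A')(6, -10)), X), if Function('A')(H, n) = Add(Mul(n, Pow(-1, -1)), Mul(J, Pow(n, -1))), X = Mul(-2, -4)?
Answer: Rational(-25344, 5) ≈ -5068.8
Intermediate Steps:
k = -66
X = 8
Function('A')(H, n) = Add(Mul(-1, n), Mul(4, Pow(n, -1))) (Function('A')(H, n) = Add(Mul(n, Pow(-1, -1)), Mul(4, Pow(n, -1))) = Add(Mul(n, -1), Mul(4, Pow(n, -1))) = Add(Mul(-1, n), Mul(4, Pow(n, -1))))
Mul(Mul(k, Function('A')(6, -10)), X) = Mul(Mul(-66, Add(Mul(-1, -10), Mul(4, Pow(-10, -1)))), 8) = Mul(Mul(-66, Add(10, Mul(4, Rational(-1, 10)))), 8) = Mul(Mul(-66, Add(10, Rational(-2, 5))), 8) = Mul(Mul(-66, Rational(48, 5)), 8) = Mul(Rational(-3168, 5), 8) = Rational(-25344, 5)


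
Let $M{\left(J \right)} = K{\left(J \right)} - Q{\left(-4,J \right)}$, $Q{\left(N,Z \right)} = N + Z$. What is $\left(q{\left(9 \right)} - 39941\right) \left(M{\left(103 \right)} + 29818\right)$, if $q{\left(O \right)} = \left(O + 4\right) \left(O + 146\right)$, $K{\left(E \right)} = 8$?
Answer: $-1127426202$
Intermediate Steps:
$q{\left(O \right)} = \left(4 + O\right) \left(146 + O\right)$
$M{\left(J \right)} = 12 - J$ ($M{\left(J \right)} = 8 - \left(-4 + J\right) = 12 - J$)
$\left(q{\left(9 \right)} - 39941\right) \left(M{\left(103 \right)} + 29818\right) = \left(\left(584 + 9^{2} + 150 \cdot 9\right) - 39941\right) \left(\left(12 - 103\right) + 29818\right) = \left(\left(584 + 81 + 1350\right) - 39941\right) \left(\left(12 - 103\right) + 29818\right) = \left(2015 - 39941\right) \left(-91 + 29818\right) = \left(-37926\right) 29727 = -1127426202$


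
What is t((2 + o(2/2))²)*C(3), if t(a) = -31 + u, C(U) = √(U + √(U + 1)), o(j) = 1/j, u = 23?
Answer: -8*√5 ≈ -17.889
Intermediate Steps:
C(U) = √(U + √(1 + U))
t(a) = -8 (t(a) = -31 + 23 = -8)
t((2 + o(2/2))²)*C(3) = -8*√(3 + √(1 + 3)) = -8*√(3 + √4) = -8*√(3 + 2) = -8*√5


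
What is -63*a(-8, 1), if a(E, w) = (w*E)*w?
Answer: 504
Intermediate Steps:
a(E, w) = E*w² (a(E, w) = (E*w)*w = E*w²)
-63*a(-8, 1) = -(-504)*1² = -(-504) = -63*(-8) = 504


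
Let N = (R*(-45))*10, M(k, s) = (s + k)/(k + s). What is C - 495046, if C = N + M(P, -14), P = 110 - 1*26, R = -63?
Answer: -466695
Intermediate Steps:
P = 84 (P = 110 - 26 = 84)
M(k, s) = 1 (M(k, s) = (k + s)/(k + s) = 1)
N = 28350 (N = -63*(-45)*10 = 2835*10 = 28350)
C = 28351 (C = 28350 + 1 = 28351)
C - 495046 = 28351 - 495046 = -466695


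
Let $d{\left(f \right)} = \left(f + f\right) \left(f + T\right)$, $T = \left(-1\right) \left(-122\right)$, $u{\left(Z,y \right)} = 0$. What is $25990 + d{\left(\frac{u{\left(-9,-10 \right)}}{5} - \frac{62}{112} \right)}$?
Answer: $\frac{40541489}{1568} \approx 25856.0$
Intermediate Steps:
$T = 122$
$d{\left(f \right)} = 2 f \left(122 + f\right)$ ($d{\left(f \right)} = \left(f + f\right) \left(f + 122\right) = 2 f \left(122 + f\right)$)
$25990 + d{\left(\frac{u{\left(-9,-10 \right)}}{5} - \frac{62}{112} \right)} = 25990 + 2 \left(\frac{0}{5} - \frac{62}{112}\right) \left(122 + \left(\frac{0}{5} - \frac{62}{112}\right)\right) = 25990 + 2 \left(0 \cdot \frac{1}{5} - \frac{31}{56}\right) \left(122 + \left(0 \cdot \frac{1}{5} - \frac{31}{56}\right)\right) = 25990 + 2 \left(0 - \frac{31}{56}\right) \left(122 + \left(0 - \frac{31}{56}\right)\right) = 25990 + 2 \left(- \frac{31}{56}\right) \left(122 - \frac{31}{56}\right) = 25990 + 2 \left(- \frac{31}{56}\right) \frac{6801}{56} = 25990 - \frac{210831}{1568} = \frac{40541489}{1568}$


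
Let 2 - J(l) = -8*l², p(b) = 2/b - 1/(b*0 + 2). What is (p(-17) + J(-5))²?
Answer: 46881409/1156 ≈ 40555.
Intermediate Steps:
p(b) = -½ + 2/b (p(b) = 2/b - 1/(0 + 2) = 2/b - 1/2 = 2/b - 1*½ = 2/b - ½ = -½ + 2/b)
J(l) = 2 + 8*l² (J(l) = 2 - (-8)*l² = 2 + 8*l²)
(p(-17) + J(-5))² = ((½)*(4 - 1*(-17))/(-17) + (2 + 8*(-5)²))² = ((½)*(-1/17)*(4 + 17) + (2 + 8*25))² = ((½)*(-1/17)*21 + (2 + 200))² = (-21/34 + 202)² = (6847/34)² = 46881409/1156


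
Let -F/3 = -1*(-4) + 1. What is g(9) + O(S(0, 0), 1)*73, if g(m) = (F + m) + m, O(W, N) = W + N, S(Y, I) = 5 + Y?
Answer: 441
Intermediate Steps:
F = -15 (F = -3*(-1*(-4) + 1) = -3*(4 + 1) = -3*5 = -15)
O(W, N) = N + W
g(m) = -15 + 2*m (g(m) = (-15 + m) + m = -15 + 2*m)
g(9) + O(S(0, 0), 1)*73 = (-15 + 2*9) + (1 + (5 + 0))*73 = (-15 + 18) + (1 + 5)*73 = 3 + 6*73 = 3 + 438 = 441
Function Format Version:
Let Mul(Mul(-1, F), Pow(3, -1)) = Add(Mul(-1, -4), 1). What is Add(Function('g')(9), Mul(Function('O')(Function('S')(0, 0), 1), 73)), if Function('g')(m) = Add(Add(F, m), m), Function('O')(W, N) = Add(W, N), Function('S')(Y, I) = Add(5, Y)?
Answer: 441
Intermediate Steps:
F = -15 (F = Mul(-3, Add(Mul(-1, -4), 1)) = Mul(-3, Add(4, 1)) = Mul(-3, 5) = -15)
Function('O')(W, N) = Add(N, W)
Function('g')(m) = Add(-15, Mul(2, m)) (Function('g')(m) = Add(Add(-15, m), m) = Add(-15, Mul(2, m)))
Add(Function('g')(9), Mul(Function('O')(Function('S')(0, 0), 1), 73)) = Add(Add(-15, Mul(2, 9)), Mul(Add(1, Add(5, 0)), 73)) = Add(Add(-15, 18), Mul(Add(1, 5), 73)) = Add(3, Mul(6, 73)) = Add(3, 438) = 441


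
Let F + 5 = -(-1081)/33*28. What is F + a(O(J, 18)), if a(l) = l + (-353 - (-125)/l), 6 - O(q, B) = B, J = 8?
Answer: 23619/44 ≈ 536.79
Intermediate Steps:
O(q, B) = 6 - B
F = 30103/33 (F = -5 - (-1081)/33*28 = -5 - 23*(-47/33)*28 = -5 + (1081/33)*28 = -5 + 30268/33 = 30103/33 ≈ 912.21)
a(l) = -353 + l + 125/l (a(l) = l + (-353 + 125/l) = -353 + l + 125/l)
F + a(O(J, 18)) = 30103/33 + (-353 + (6 - 1*18) + 125/(6 - 1*18)) = 30103/33 + (-353 + (6 - 18) + 125/(6 - 18)) = 30103/33 + (-353 - 12 + 125/(-12)) = 30103/33 + (-353 - 12 + 125*(-1/12)) = 30103/33 + (-353 - 12 - 125/12) = 30103/33 - 4505/12 = 23619/44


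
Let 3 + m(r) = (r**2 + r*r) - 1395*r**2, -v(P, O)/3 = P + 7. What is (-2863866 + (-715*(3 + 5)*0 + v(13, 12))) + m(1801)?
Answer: -4521200122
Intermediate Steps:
v(P, O) = -21 - 3*P (v(P, O) = -3*(P + 7) = -3*(7 + P) = -21 - 3*P)
m(r) = -3 - 1393*r**2 (m(r) = -3 + ((r**2 + r*r) - 1395*r**2) = -3 + ((r**2 + r**2) - 1395*r**2) = -3 + (2*r**2 - 1395*r**2) = -3 - 1393*r**2)
(-2863866 + (-715*(3 + 5)*0 + v(13, 12))) + m(1801) = (-2863866 + (-715*(3 + 5)*0 + (-21 - 3*13))) + (-3 - 1393*1801**2) = (-2863866 + (-5720*0 + (-21 - 39))) + (-3 - 1393*3243601) = (-2863866 + (-715*0 - 60)) + (-3 - 4518336193) = (-2863866 + (0 - 60)) - 4518336196 = (-2863866 - 60) - 4518336196 = -2863926 - 4518336196 = -4521200122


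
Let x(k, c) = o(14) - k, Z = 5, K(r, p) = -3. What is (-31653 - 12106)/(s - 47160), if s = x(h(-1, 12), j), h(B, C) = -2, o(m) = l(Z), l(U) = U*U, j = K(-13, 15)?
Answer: 43759/47133 ≈ 0.92842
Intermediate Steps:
j = -3
l(U) = U**2
o(m) = 25 (o(m) = 5**2 = 25)
x(k, c) = 25 - k
s = 27 (s = 25 - 1*(-2) = 25 + 2 = 27)
(-31653 - 12106)/(s - 47160) = (-31653 - 12106)/(27 - 47160) = -43759/(-47133) = -43759*(-1/47133) = 43759/47133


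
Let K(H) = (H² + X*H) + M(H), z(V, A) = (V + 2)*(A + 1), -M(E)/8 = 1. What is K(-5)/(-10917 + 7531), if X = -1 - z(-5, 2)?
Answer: 23/3386 ≈ 0.0067927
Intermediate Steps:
M(E) = -8 (M(E) = -8*1 = -8)
z(V, A) = (1 + A)*(2 + V) (z(V, A) = (2 + V)*(1 + A) = (1 + A)*(2 + V))
X = 8 (X = -1 - (2 - 5 + 2*2 + 2*(-5)) = -1 - (2 - 5 + 4 - 10) = -1 - 1*(-9) = -1 + 9 = 8)
K(H) = -8 + H² + 8*H (K(H) = (H² + 8*H) - 8 = -8 + H² + 8*H)
K(-5)/(-10917 + 7531) = (-8 + (-5)² + 8*(-5))/(-10917 + 7531) = (-8 + 25 - 40)/(-3386) = -23*(-1/3386) = 23/3386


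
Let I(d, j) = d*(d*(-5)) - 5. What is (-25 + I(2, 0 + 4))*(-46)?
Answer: 2300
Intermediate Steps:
I(d, j) = -5 - 5*d² (I(d, j) = d*(-5*d) - 5 = -5*d² - 5 = -5 - 5*d²)
(-25 + I(2, 0 + 4))*(-46) = (-25 + (-5 - 5*2²))*(-46) = (-25 + (-5 - 5*4))*(-46) = (-25 + (-5 - 20))*(-46) = (-25 - 25)*(-46) = -50*(-46) = 2300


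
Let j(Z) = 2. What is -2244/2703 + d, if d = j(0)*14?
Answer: 1440/53 ≈ 27.170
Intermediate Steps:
d = 28 (d = 2*14 = 28)
-2244/2703 + d = -2244/2703 + 28 = -2244*1/2703 + 28 = -44/53 + 28 = 1440/53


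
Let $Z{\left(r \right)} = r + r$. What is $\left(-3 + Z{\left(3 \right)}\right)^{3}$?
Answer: $27$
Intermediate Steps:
$Z{\left(r \right)} = 2 r$
$\left(-3 + Z{\left(3 \right)}\right)^{3} = \left(-3 + 2 \cdot 3\right)^{3} = \left(-3 + 6\right)^{3} = 3^{3} = 27$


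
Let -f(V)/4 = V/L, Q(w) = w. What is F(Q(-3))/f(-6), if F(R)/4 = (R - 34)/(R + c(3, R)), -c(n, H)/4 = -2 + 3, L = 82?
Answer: 1517/21 ≈ 72.238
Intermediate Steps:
c(n, H) = -4 (c(n, H) = -4*(-2 + 3) = -4*1 = -4)
f(V) = -2*V/41 (f(V) = -4*V/82 = -2*V/41)
F(R) = 4*(-34 + R)/(-4 + R) (F(R) = 4*((R - 34)/(R - 4)) = 4*((-34 + R)/(-4 + R)) = 4*(-34 + R)/(-4 + R))
F(Q(-3))/f(-6) = (4*(-34 - 3)/(-4 - 3))/((-2/41*(-6))) = (4*(-37)/(-7))/(12/41) = (4*(-1/7)*(-37))*(41/12) = (148/7)*(41/12) = 1517/21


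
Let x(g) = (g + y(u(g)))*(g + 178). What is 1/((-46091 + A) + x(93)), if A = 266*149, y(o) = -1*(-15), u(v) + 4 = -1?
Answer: 1/22811 ≈ 4.3839e-5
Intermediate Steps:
u(v) = -5 (u(v) = -4 - 1 = -5)
y(o) = 15
x(g) = (15 + g)*(178 + g) (x(g) = (g + 15)*(g + 178) = (15 + g)*(178 + g))
A = 39634
1/((-46091 + A) + x(93)) = 1/((-46091 + 39634) + (2670 + 93**2 + 193*93)) = 1/(-6457 + (2670 + 8649 + 17949)) = 1/(-6457 + 29268) = 1/22811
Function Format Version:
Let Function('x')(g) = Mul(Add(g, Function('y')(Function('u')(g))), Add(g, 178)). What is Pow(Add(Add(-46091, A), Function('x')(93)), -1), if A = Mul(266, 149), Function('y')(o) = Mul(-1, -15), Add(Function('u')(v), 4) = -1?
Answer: Rational(1, 22811) ≈ 4.3839e-5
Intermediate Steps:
Function('u')(v) = -5 (Function('u')(v) = Add(-4, -1) = -5)
Function('y')(o) = 15
Function('x')(g) = Mul(Add(15, g), Add(178, g)) (Function('x')(g) = Mul(Add(g, 15), Add(g, 178)) = Mul(Add(15, g), Add(178, g)))
A = 39634
Pow(Add(Add(-46091, A), Function('x')(93)), -1) = Pow(Add(Add(-46091, 39634), Add(2670, Pow(93, 2), Mul(193, 93))), -1) = Pow(Add(-6457, Add(2670, 8649, 17949)), -1) = Pow(Add(-6457, 29268), -1) = Pow(22811, -1) = Rational(1, 22811)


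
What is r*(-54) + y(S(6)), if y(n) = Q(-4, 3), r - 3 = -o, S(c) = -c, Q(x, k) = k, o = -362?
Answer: -19707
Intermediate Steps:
r = 365 (r = 3 - 1*(-362) = 3 + 362 = 365)
y(n) = 3
r*(-54) + y(S(6)) = 365*(-54) + 3 = -19710 + 3 = -19707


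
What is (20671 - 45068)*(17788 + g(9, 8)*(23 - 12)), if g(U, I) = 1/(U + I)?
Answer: -7377823579/17 ≈ -4.3399e+8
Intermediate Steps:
g(U, I) = 1/(I + U)
(20671 - 45068)*(17788 + g(9, 8)*(23 - 12)) = (20671 - 45068)*(17788 + (23 - 12)/(8 + 9)) = -24397*(17788 + 11/17) = -24397*302407/17 = -7377823579/17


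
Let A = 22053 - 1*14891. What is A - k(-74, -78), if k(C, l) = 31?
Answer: 7131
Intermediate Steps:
A = 7162 (A = 22053 - 14891 = 7162)
A - k(-74, -78) = 7162 - 1*31 = 7162 - 31 = 7131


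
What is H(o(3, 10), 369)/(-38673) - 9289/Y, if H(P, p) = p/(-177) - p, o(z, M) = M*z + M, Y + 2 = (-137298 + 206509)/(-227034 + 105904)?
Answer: 855776691783688/236895186999 ≈ 3612.5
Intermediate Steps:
Y = -311471/121130 (Y = -2 + (-137298 + 206509)/(-227034 + 105904) = -2 + 69211/(-121130) = -2 + 69211*(-1/121130) = -2 - 69211/121130 = -311471/121130 ≈ -2.5714)
o(z, M) = M + M*z
H(P, p) = -178*p/177 (H(P, p) = p*(-1/177) - p = -p/177 - p = -178*p/177)
H(o(3, 10), 369)/(-38673) - 9289/Y = -178/177*369/(-38673) - 9289/(-311471/121130) = -21894/59*(-1/38673) - 9289*(-121130/311471) = 7298/760569 + 1125176570/311471 = 855776691783688/236895186999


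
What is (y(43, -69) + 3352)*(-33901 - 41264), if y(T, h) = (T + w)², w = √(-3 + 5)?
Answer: -391083495 - 6464190*√2 ≈ -4.0023e+8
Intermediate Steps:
w = √2 ≈ 1.4142
y(T, h) = (T + √2)²
(y(43, -69) + 3352)*(-33901 - 41264) = ((43 + √2)² + 3352)*(-33901 - 41264) = (3352 + (43 + √2)²)*(-75165) = -251953080 - 75165*(43 + √2)²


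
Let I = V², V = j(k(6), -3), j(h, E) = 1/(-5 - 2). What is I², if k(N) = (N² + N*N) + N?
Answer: 1/2401 ≈ 0.00041649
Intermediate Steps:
k(N) = N + 2*N² (k(N) = (N² + N²) + N = 2*N² + N = N + 2*N²)
j(h, E) = -⅐ (j(h, E) = 1/(-7) = -⅐)
V = -⅐ ≈ -0.14286
I = 1/49 (I = (-⅐)² = 1/49 ≈ 0.020408)
I² = (1/49)² = 1/2401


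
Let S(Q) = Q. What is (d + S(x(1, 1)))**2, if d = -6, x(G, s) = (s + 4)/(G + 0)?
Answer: 1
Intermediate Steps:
x(G, s) = (4 + s)/G
(d + S(x(1, 1)))**2 = (-6 + (4 + 1)/1)**2 = (-6 + 1*5)**2 = (-6 + 5)**2 = (-1)**2 = 1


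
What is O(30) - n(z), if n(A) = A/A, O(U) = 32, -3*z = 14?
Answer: 31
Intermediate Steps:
z = -14/3 (z = -⅓*14 = -14/3 ≈ -4.6667)
n(A) = 1
O(30) - n(z) = 32 - 1*1 = 32 - 1 = 31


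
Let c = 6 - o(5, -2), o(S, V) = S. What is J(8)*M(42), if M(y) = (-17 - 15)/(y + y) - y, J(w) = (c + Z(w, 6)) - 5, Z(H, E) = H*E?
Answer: -39160/21 ≈ -1864.8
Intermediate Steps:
Z(H, E) = E*H
c = 1 (c = 6 - 1*5 = 6 - 5 = 1)
J(w) = -4 + 6*w (J(w) = (1 + 6*w) - 5 = -4 + 6*w)
M(y) = -y - 16/y (M(y) = -32*1/(2*y) - y = -16/y - y = -y - 16/y)
J(8)*M(42) = (-4 + 6*8)*(-1*42 - 16/42) = (-4 + 48)*(-42 - 16*1/42) = 44*(-42 - 8/21) = 44*(-890/21) = -39160/21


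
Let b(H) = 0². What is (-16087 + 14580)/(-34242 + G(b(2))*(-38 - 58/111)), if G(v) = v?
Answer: 1507/34242 ≈ 0.044010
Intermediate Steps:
b(H) = 0
(-16087 + 14580)/(-34242 + G(b(2))*(-38 - 58/111)) = (-16087 + 14580)/(-34242 + 0*(-38 - 58/111)) = -1507/(-34242 + 0*(-38 - 58*1/111)) = -1507/(-34242 + 0*(-38 - 58/111)) = -1507/(-34242 + 0*(-4276/111)) = -1507/(-34242 + 0) = -1507/(-34242) = -1507*(-1/34242) = 1507/34242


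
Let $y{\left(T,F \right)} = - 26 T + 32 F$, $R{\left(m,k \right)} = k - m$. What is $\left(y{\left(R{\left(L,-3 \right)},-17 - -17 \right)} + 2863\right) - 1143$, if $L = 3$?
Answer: $1876$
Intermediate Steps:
$\left(y{\left(R{\left(L,-3 \right)},-17 - -17 \right)} + 2863\right) - 1143 = \left(\left(- 26 \left(-3 - 3\right) + 32 \left(-17 - -17\right)\right) + 2863\right) - 1143 = \left(\left(- 26 \left(-3 - 3\right) + 32 \left(-17 + 17\right)\right) + 2863\right) - 1143 = \left(\left(\left(-26\right) \left(-6\right) + 32 \cdot 0\right) + 2863\right) - 1143 = \left(\left(156 + 0\right) + 2863\right) - 1143 = \left(156 + 2863\right) - 1143 = 3019 - 1143 = 1876$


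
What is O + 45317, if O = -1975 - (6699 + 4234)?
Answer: 32409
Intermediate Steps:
O = -12908 (O = -1975 - 1*10933 = -1975 - 10933 = -12908)
O + 45317 = -12908 + 45317 = 32409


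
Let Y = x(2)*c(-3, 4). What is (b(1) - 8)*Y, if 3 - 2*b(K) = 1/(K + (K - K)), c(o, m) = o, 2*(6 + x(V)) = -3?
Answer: -315/2 ≈ -157.50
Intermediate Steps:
x(V) = -15/2 (x(V) = -6 + (1/2)*(-3) = -6 - 3/2 = -15/2)
Y = 45/2 (Y = -15/2*(-3) = 45/2 ≈ 22.500)
b(K) = 3/2 - 1/(2*K) (b(K) = 3/2 - 1/(2*(K + (K - K))) = 3/2 - 1/(2*(K + 0)) = 3/2 - 1/(2*K))
(b(1) - 8)*Y = ((1/2)*(-1 + 3*1)/1 - 8)*(45/2) = ((1/2)*1*(-1 + 3) - 8)*(45/2) = ((1/2)*1*2 - 8)*(45/2) = (1 - 8)*(45/2) = -7*45/2 = -315/2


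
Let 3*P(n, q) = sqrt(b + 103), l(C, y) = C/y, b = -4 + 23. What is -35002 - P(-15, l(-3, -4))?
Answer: -35002 - sqrt(122)/3 ≈ -35006.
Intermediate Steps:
b = 19
P(n, q) = sqrt(122)/3 (P(n, q) = sqrt(19 + 103)/3 = sqrt(122)/3)
-35002 - P(-15, l(-3, -4)) = -35002 - sqrt(122)/3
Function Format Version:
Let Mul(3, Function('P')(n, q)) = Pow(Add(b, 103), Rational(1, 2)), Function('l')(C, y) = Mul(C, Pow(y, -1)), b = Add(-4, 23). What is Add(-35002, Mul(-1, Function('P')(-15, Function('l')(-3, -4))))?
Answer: Add(-35002, Mul(Rational(-1, 3), Pow(122, Rational(1, 2)))) ≈ -35006.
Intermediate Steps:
b = 19
Function('P')(n, q) = Mul(Rational(1, 3), Pow(122, Rational(1, 2))) (Function('P')(n, q) = Mul(Rational(1, 3), Pow(Add(19, 103), Rational(1, 2))) = Mul(Rational(1, 3), Pow(122, Rational(1, 2))))
Add(-35002, Mul(-1, Function('P')(-15, Function('l')(-3, -4)))) = Add(-35002, Mul(-1, Mul(Rational(1, 3), Pow(122, Rational(1, 2))))) = Add(-35002, Mul(Rational(-1, 3), Pow(122, Rational(1, 2))))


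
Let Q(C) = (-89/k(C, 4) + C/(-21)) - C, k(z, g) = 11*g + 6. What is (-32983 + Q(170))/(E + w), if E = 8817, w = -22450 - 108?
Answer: 34821019/14428050 ≈ 2.4134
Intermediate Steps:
k(z, g) = 6 + 11*g
w = -22558
Q(C) = -89/50 - 22*C/21 (Q(C) = (-89/(6 + 11*4) + C/(-21)) - C = (-89/(6 + 44) + C*(-1/21)) - C = (-89/50 - C/21) - C = -89/50 - 22*C/21)
(-32983 + Q(170))/(E + w) = (-32983 + (-89/50 - 22/21*170))/(8817 - 22558) = (-32983 + (-89/50 - 3740/21))/(-13741) = (-32983 - 188869/1050)*(-1/13741) = -34821019/1050*(-1/13741) = 34821019/14428050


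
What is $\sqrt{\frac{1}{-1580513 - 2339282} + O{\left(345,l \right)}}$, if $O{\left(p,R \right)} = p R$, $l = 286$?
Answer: $\frac{\sqrt{12529290162964355}}{356345} \approx 314.12$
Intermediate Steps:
$O{\left(p,R \right)} = R p$
$\sqrt{\frac{1}{-1580513 - 2339282} + O{\left(345,l \right)}} = \sqrt{\frac{1}{-1580513 - 2339282} + 286 \cdot 345} = \sqrt{\frac{1}{-3919795} + 98670} = \sqrt{- \frac{1}{3919795} + 98670} = \sqrt{\frac{386766172649}{3919795}} = \frac{\sqrt{12529290162964355}}{356345}$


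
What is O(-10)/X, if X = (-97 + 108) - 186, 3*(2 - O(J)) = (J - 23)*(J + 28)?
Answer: -8/7 ≈ -1.1429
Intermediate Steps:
O(J) = 2 - (-23 + J)*(28 + J)/3 (O(J) = 2 - (J - 23)*(J + 28)/3 = 2 - (-23 + J)*(28 + J)/3)
X = -175 (X = 11 - 186 = -175)
O(-10)/X = (650/3 - 5/3*(-10) - ⅓*(-10)²)/(-175) = (650/3 + 50/3 - ⅓*100)*(-1/175) = (650/3 + 50/3 - 100/3)*(-1/175) = 200*(-1/175) = -8/7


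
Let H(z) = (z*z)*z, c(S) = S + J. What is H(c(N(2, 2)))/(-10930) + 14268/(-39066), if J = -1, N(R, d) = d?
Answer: -25998051/71165230 ≈ -0.36532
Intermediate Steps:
c(S) = -1 + S (c(S) = S - 1 = -1 + S)
H(z) = z**3 (H(z) = z**2*z = z**3)
H(c(N(2, 2)))/(-10930) + 14268/(-39066) = (-1 + 2)**3/(-10930) + 14268/(-39066) = 1**3*(-1/10930) + 14268*(-1/39066) = 1*(-1/10930) - 2378/6511 = -1/10930 - 2378/6511 = -25998051/71165230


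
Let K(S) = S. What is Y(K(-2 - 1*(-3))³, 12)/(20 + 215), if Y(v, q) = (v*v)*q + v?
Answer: 13/235 ≈ 0.055319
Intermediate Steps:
Y(v, q) = v + q*v² (Y(v, q) = v²*q + v = q*v² + v = v + q*v²)
Y(K(-2 - 1*(-3))³, 12)/(20 + 215) = ((-2 - 1*(-3))³*(1 + 12*(-2 - 1*(-3))³))/(20 + 215) = ((-2 + 3)³*(1 + 12*(-2 + 3)³))/235 = (1³*(1 + 12*1³))*(1/235) = (1*(1 + 12*1))*(1/235) = (1*(1 + 12))*(1/235) = (1*13)*(1/235) = 13*(1/235) = 13/235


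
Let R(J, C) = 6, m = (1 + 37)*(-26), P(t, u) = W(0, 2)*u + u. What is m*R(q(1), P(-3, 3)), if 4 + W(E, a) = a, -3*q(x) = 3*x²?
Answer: -5928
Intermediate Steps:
q(x) = -x²
W(E, a) = -4 + a
P(t, u) = -u (P(t, u) = (-4 + 2)*u + u = -2*u + u = -u)
m = -988 (m = 38*(-26) = -988)
m*R(q(1), P(-3, 3)) = -988*6 = -5928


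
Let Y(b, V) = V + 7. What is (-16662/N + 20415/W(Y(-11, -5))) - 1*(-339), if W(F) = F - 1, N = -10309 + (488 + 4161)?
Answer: 58742151/2830 ≈ 20757.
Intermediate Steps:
N = -5660 (N = -10309 + 4649 = -5660)
Y(b, V) = 7 + V
W(F) = -1 + F
(-16662/N + 20415/W(Y(-11, -5))) - 1*(-339) = (-16662/(-5660) + 20415/(-1 + (7 - 5))) - 1*(-339) = (-16662*(-1/5660) + 20415/(-1 + 2)) + 339 = (8331/2830 + 20415/1) + 339 = (8331/2830 + 20415*1) + 339 = (8331/2830 + 20415) + 339 = 57782781/2830 + 339 = 58742151/2830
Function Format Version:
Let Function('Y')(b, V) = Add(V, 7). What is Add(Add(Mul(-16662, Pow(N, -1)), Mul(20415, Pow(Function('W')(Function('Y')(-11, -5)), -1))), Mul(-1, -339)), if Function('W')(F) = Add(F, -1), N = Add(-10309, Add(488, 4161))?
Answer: Rational(58742151, 2830) ≈ 20757.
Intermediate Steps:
N = -5660 (N = Add(-10309, 4649) = -5660)
Function('Y')(b, V) = Add(7, V)
Function('W')(F) = Add(-1, F)
Add(Add(Mul(-16662, Pow(N, -1)), Mul(20415, Pow(Function('W')(Function('Y')(-11, -5)), -1))), Mul(-1, -339)) = Add(Add(Mul(-16662, Pow(-5660, -1)), Mul(20415, Pow(Add(-1, Add(7, -5)), -1))), Mul(-1, -339)) = Add(Add(Mul(-16662, Rational(-1, 5660)), Mul(20415, Pow(Add(-1, 2), -1))), 339) = Add(Add(Rational(8331, 2830), Mul(20415, Pow(1, -1))), 339) = Add(Add(Rational(8331, 2830), Mul(20415, 1)), 339) = Add(Add(Rational(8331, 2830), 20415), 339) = Add(Rational(57782781, 2830), 339) = Rational(58742151, 2830)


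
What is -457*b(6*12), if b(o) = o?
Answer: -32904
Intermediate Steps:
-457*b(6*12) = -2742*12 = -457*72 = -32904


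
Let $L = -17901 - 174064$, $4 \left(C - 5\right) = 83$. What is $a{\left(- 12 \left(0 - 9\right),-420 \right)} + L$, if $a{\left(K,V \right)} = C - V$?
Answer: $- \frac{766077}{4} \approx -1.9152 \cdot 10^{5}$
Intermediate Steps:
$C = \frac{103}{4}$ ($C = 5 + \frac{1}{4} \cdot 83 = 5 + \frac{83}{4} = \frac{103}{4} \approx 25.75$)
$a{\left(K,V \right)} = \frac{103}{4} - V$
$L = -191965$ ($L = -17901 - 174064 = -191965$)
$a{\left(- 12 \left(0 - 9\right),-420 \right)} + L = \left(\frac{103}{4} - -420\right) - 191965 = \left(\frac{103}{4} + 420\right) - 191965 = \frac{1783}{4} - 191965 = - \frac{766077}{4}$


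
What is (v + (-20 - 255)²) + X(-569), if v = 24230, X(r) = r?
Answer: 99286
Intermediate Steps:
(v + (-20 - 255)²) + X(-569) = (24230 + (-20 - 255)²) - 569 = (24230 + (-275)²) - 569 = (24230 + 75625) - 569 = 99855 - 569 = 99286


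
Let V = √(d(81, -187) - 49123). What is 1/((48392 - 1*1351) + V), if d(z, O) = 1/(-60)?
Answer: 2822460/132774288241 - 2*I*√44210715/132774288241 ≈ 2.1258e-5 - 1.0016e-7*I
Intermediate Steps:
d(z, O) = -1/60
V = I*√44210715/30 (V = √(-1/60 - 49123) = √(-2947381/60) = I*√44210715/30 ≈ 221.64*I)
1/((48392 - 1*1351) + V) = 1/((48392 - 1*1351) + I*√44210715/30) = 1/((48392 - 1351) + I*√44210715/30) = 1/(47041 + I*√44210715/30)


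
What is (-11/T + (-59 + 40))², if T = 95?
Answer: 3297856/9025 ≈ 365.41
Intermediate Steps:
(-11/T + (-59 + 40))² = (-11/95 + (-59 + 40))² = (-11*1/95 - 19)² = (-11/95 - 19)² = (-1816/95)² = 3297856/9025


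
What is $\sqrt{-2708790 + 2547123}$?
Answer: $3 i \sqrt{17963} \approx 402.08 i$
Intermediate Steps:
$\sqrt{-2708790 + 2547123} = \sqrt{-161667} = 3 i \sqrt{17963}$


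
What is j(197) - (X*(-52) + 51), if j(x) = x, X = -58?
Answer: -2870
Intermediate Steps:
j(197) - (X*(-52) + 51) = 197 - (-58*(-52) + 51) = 197 - (3016 + 51) = 197 - 1*3067 = 197 - 3067 = -2870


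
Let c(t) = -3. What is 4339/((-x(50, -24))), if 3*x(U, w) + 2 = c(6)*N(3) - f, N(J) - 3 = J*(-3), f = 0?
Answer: -13017/16 ≈ -813.56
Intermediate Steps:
N(J) = 3 - 3*J (N(J) = 3 + J*(-3) = 3 - 3*J)
x(U, w) = 16/3 (x(U, w) = -2/3 + (-3*(3 - 3*3) - 1*0)/3 = -2/3 + (-3*(3 - 9) + 0)/3 = -2/3 + (-3*(-6) + 0)/3 = -2/3 + (18 + 0)/3 = -2/3 + (1/3)*18 = -2/3 + 6 = 16/3)
4339/((-x(50, -24))) = 4339/((-1*16/3)) = 4339/(-16/3) = 4339*(-3/16) = -13017/16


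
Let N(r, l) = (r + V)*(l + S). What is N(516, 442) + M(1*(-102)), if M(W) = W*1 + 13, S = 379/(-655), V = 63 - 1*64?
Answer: 29768834/131 ≈ 2.2724e+5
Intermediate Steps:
V = -1 (V = 63 - 64 = -1)
S = -379/655 (S = 379*(-1/655) = -379/655 ≈ -0.57863)
M(W) = 13 + W (M(W) = W + 13 = 13 + W)
N(r, l) = (-1 + r)*(-379/655 + l) (N(r, l) = (r - 1)*(l - 379/655) = (-1 + r)*(-379/655 + l))
N(516, 442) + M(1*(-102)) = (379/655 - 1*442 - 379/655*516 + 442*516) + (13 + 1*(-102)) = (379/655 - 442 - 195564/655 + 228072) + (13 - 102) = 29780493/131 - 89 = 29768834/131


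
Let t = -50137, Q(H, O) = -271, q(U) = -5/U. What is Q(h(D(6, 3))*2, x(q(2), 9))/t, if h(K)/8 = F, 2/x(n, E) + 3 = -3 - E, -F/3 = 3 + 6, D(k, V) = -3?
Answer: 271/50137 ≈ 0.0054052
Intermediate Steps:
F = -27 (F = -3*(3 + 6) = -3*9 = -27)
x(n, E) = 2/(-6 - E) (x(n, E) = 2/(-3 + (-3 - E)) = 2/(-6 - E))
h(K) = -216 (h(K) = 8*(-27) = -216)
Q(h(D(6, 3))*2, x(q(2), 9))/t = -271/(-50137) = -271*(-1/50137) = 271/50137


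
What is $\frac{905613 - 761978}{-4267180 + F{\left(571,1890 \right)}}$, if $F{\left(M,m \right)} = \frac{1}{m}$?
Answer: $- \frac{271470150}{8064970199} \approx -0.03366$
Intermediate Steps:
$\frac{905613 - 761978}{-4267180 + F{\left(571,1890 \right)}} = \frac{905613 - 761978}{-4267180 + \frac{1}{1890}} = \frac{143635}{-4267180 + \frac{1}{1890}} = \frac{143635}{- \frac{8064970199}{1890}} = 143635 \left(- \frac{1890}{8064970199}\right) = - \frac{271470150}{8064970199}$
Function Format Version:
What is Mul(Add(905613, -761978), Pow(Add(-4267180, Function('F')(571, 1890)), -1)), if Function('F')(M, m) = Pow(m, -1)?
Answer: Rational(-271470150, 8064970199) ≈ -0.033660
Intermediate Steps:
Mul(Add(905613, -761978), Pow(Add(-4267180, Function('F')(571, 1890)), -1)) = Mul(Add(905613, -761978), Pow(Add(-4267180, Pow(1890, -1)), -1)) = Mul(143635, Pow(Add(-4267180, Rational(1, 1890)), -1)) = Mul(143635, Pow(Rational(-8064970199, 1890), -1)) = Mul(143635, Rational(-1890, 8064970199)) = Rational(-271470150, 8064970199)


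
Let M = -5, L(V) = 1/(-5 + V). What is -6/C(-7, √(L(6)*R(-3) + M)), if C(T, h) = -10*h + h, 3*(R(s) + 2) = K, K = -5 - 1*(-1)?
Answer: -2*I*√3/15 ≈ -0.23094*I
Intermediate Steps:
K = -4 (K = -5 + 1 = -4)
R(s) = -10/3 (R(s) = -2 + (⅓)*(-4) = -2 - 4/3 = -10/3)
C(T, h) = -9*h
-6/C(-7, √(L(6)*R(-3) + M)) = -6*(-1/(9*√(-10/3/(-5 + 6) - 5))) = -6*(-1/(9*√(-10/3/1 - 5))) = -6*(-1/(9*√(1*(-10/3) - 5))) = -6*(-1/(9*√(-10/3 - 5))) = -6*I*√3/45 = -2*I*√3/15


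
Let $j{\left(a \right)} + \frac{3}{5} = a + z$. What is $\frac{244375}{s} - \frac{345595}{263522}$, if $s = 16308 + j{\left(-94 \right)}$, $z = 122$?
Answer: $\frac{293763780935}{21523686394} \approx 13.648$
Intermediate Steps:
$j{\left(a \right)} = \frac{607}{5} + a$ ($j{\left(a \right)} = - \frac{3}{5} + \left(a + 122\right) = - \frac{3}{5} + \left(122 + a\right) = \frac{607}{5} + a$)
$s = \frac{81677}{5}$ ($s = 16308 + \left(\frac{607}{5} - 94\right) = 16308 + \frac{137}{5} = \frac{81677}{5} \approx 16335.0$)
$\frac{244375}{s} - \frac{345595}{263522} = \frac{244375}{\frac{81677}{5}} - \frac{345595}{263522} = 244375 \cdot \frac{5}{81677} - \frac{345595}{263522} = \frac{1221875}{81677} - \frac{345595}{263522} = \frac{293763780935}{21523686394}$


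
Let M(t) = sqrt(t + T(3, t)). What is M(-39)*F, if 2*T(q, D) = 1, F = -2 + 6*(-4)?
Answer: -13*I*sqrt(154) ≈ -161.33*I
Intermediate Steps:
F = -26 (F = -2 - 24 = -26)
T(q, D) = 1/2 (T(q, D) = (1/2)*1 = 1/2)
M(t) = sqrt(1/2 + t) (M(t) = sqrt(t + 1/2) = sqrt(1/2 + t))
M(-39)*F = (sqrt(2 + 4*(-39))/2)*(-26) = (sqrt(2 - 156)/2)*(-26) = (sqrt(-154)/2)*(-26) = ((I*sqrt(154))/2)*(-26) = (I*sqrt(154)/2)*(-26) = -13*I*sqrt(154)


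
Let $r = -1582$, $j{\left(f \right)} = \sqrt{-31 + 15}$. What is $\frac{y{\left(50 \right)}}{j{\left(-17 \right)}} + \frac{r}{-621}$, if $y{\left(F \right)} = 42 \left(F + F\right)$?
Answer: $\frac{1582}{621} - 1050 i \approx 2.5475 - 1050.0 i$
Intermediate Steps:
$j{\left(f \right)} = 4 i$ ($j{\left(f \right)} = \sqrt{-16} = 4 i$)
$y{\left(F \right)} = 84 F$ ($y{\left(F \right)} = 42 \cdot 2 F = 84 F$)
$\frac{y{\left(50 \right)}}{j{\left(-17 \right)}} + \frac{r}{-621} = \frac{84 \cdot 50}{4 i} - \frac{1582}{-621} = 4200 \left(- \frac{i}{4}\right) - - \frac{1582}{621} = - 1050 i + \frac{1582}{621} = \frac{1582}{621} - 1050 i$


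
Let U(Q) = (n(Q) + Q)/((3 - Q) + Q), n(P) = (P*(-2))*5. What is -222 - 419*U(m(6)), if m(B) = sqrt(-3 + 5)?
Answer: -222 + 1257*sqrt(2) ≈ 1555.7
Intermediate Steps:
n(P) = -10*P (n(P) = -2*P*5 = -10*P)
m(B) = sqrt(2)
U(Q) = -3*Q (U(Q) = (-10*Q + Q)/((3 - Q) + Q) = -9*Q/3 = -9*Q*(1/3) = -3*Q)
-222 - 419*U(m(6)) = -222 - (-1257)*sqrt(2) = -222 + 1257*sqrt(2)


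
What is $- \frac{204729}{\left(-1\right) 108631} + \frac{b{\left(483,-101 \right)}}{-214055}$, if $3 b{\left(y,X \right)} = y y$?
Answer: $\frac{35375793642}{23253008705} \approx 1.5213$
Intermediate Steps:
$b{\left(y,X \right)} = \frac{y^{2}}{3}$ ($b{\left(y,X \right)} = \frac{y y}{3} = \frac{y^{2}}{3}$)
$- \frac{204729}{\left(-1\right) 108631} + \frac{b{\left(483,-101 \right)}}{-214055} = - \frac{204729}{\left(-1\right) 108631} + \frac{\frac{1}{3} \cdot 483^{2}}{-214055} = - \frac{204729}{-108631} + \frac{1}{3} \cdot 233289 \left(- \frac{1}{214055}\right) = \left(-204729\right) \left(- \frac{1}{108631}\right) + 77763 \left(- \frac{1}{214055}\right) = \frac{204729}{108631} - \frac{77763}{214055} = \frac{35375793642}{23253008705}$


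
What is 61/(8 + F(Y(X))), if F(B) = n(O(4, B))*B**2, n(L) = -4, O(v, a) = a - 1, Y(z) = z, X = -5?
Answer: -61/92 ≈ -0.66304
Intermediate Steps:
O(v, a) = -1 + a
F(B) = -4*B**2
61/(8 + F(Y(X))) = 61/(8 - 4*(-5)**2) = 61/(8 - 4*25) = 61/(8 - 100) = 61/(-92) = 61*(-1/92) = -61/92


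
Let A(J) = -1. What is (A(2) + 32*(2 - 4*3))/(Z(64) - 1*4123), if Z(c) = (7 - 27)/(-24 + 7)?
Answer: 1819/23357 ≈ 0.077878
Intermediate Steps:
Z(c) = 20/17 (Z(c) = -20/(-17) = -20*(-1/17) = 20/17)
(A(2) + 32*(2 - 4*3))/(Z(64) - 1*4123) = (-1 + 32*(2 - 4*3))/(20/17 - 1*4123) = (-1 + 32*(2 - 12))/(20/17 - 4123) = (-1 + 32*(-10))/(-70071/17) = (-1 - 320)*(-17/70071) = -321*(-17/70071) = 1819/23357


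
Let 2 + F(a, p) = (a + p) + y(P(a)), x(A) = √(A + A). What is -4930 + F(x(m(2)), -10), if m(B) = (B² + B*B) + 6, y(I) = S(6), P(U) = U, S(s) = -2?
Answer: -4944 + 2*√7 ≈ -4938.7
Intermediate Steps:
y(I) = -2
m(B) = 6 + 2*B² (m(B) = (B² + B²) + 6 = 2*B² + 6 = 6 + 2*B²)
x(A) = √2*√A (x(A) = √(2*A) = √2*√A)
F(a, p) = -4 + a + p (F(a, p) = -2 + ((a + p) - 2) = -2 + (-2 + a + p) = -4 + a + p)
-4930 + F(x(m(2)), -10) = -4930 + (-4 + √2*√(6 + 2*2²) - 10) = -4930 + (-4 + √2*√(6 + 2*4) - 10) = -4930 + (-4 + √2*√(6 + 8) - 10) = -4930 + (-4 + √2*√14 - 10) = -4930 + (-4 + 2*√7 - 10) = -4930 + (-14 + 2*√7) = -4944 + 2*√7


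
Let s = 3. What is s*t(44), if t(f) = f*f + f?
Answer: 5940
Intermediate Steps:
t(f) = f + f² (t(f) = f² + f = f + f²)
s*t(44) = 3*(44*(1 + 44)) = 3*(44*45) = 3*1980 = 5940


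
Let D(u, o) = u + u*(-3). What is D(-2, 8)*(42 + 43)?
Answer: 340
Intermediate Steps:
D(u, o) = -2*u (D(u, o) = u - 3*u = -2*u)
D(-2, 8)*(42 + 43) = (-2*(-2))*(42 + 43) = 4*85 = 340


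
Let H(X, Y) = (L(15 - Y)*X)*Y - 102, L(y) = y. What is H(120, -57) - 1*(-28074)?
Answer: -464508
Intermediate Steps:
H(X, Y) = -102 + X*Y*(15 - Y) (H(X, Y) = ((15 - Y)*X)*Y - 102 = (X*(15 - Y))*Y - 102 = X*Y*(15 - Y) - 102 = -102 + X*Y*(15 - Y))
H(120, -57) - 1*(-28074) = (-102 - 1*120*(-57)*(-15 - 57)) - 1*(-28074) = (-102 - 1*120*(-57)*(-72)) + 28074 = (-102 - 492480) + 28074 = -492582 + 28074 = -464508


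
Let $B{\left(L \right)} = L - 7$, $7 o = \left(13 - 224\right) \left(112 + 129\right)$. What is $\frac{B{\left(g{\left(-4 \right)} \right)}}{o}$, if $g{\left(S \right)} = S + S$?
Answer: $\frac{105}{50851} \approx 0.0020649$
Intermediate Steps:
$g{\left(S \right)} = 2 S$
$o = - \frac{50851}{7}$ ($o = \frac{\left(13 - 224\right) \left(112 + 129\right)}{7} = \frac{\left(-211\right) 241}{7} = \frac{1}{7} \left(-50851\right) = - \frac{50851}{7} \approx -7264.4$)
$B{\left(L \right)} = -7 + L$
$\frac{B{\left(g{\left(-4 \right)} \right)}}{o} = \frac{-7 + 2 \left(-4\right)}{- \frac{50851}{7}} = \left(-7 - 8\right) \left(- \frac{7}{50851}\right) = \left(-15\right) \left(- \frac{7}{50851}\right) = \frac{105}{50851}$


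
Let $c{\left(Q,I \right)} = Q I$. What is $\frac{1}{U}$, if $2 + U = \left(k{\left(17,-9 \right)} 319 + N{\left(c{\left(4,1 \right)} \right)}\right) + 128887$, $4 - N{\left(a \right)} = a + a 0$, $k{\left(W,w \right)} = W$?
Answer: $\frac{1}{134308} \approx 7.4456 \cdot 10^{-6}$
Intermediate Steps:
$c{\left(Q,I \right)} = I Q$
$N{\left(a \right)} = 4 - a$ ($N{\left(a \right)} = 4 - \left(a + a 0\right) = 4 - \left(a + 0\right) = 4 - a$)
$U = 134308$ ($U = -2 + \left(\left(17 \cdot 319 + \left(4 - 1 \cdot 4\right)\right) + 128887\right) = -2 + \left(\left(5423 + \left(4 - 4\right)\right) + 128887\right) = -2 + \left(\left(5423 + 0\right) + 128887\right) = -2 + \left(5423 + 128887\right) = -2 + 134310 = 134308$)
$\frac{1}{U} = \frac{1}{134308}$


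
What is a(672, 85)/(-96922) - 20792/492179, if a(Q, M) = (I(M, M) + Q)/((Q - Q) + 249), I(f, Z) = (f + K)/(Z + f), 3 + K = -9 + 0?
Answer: -85359772599947/2019266848698540 ≈ -0.042273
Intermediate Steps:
K = -12 (K = -3 + (-9 + 0) = -3 - 9 = -12)
I(f, Z) = (-12 + f)/(Z + f) (I(f, Z) = (f - 12)/(Z + f) = (-12 + f)/(Z + f))
a(Q, M) = Q/249 + (-12 + M)/(498*M) (a(Q, M) = ((-12 + M)/(M + M) + Q)/((Q - Q) + 249) = ((-12 + M)/((2*M)) + Q)/(0 + 249) = ((1/(2*M))*(-12 + M) + Q)/249 = ((-12 + M)/(2*M) + Q)*(1/249) = (Q + (-12 + M)/(2*M))*(1/249) = Q/249 + (-12 + M)/(498*M))
a(672, 85)/(-96922) - 20792/492179 = ((1/498)*(-12 + 85 + 2*85*672)/85)/(-96922) - 20792/492179 = ((1/498)*(1/85)*(-12 + 85 + 114240))*(-1/96922) - 20792*1/492179 = ((1/498)*(1/85)*114313)*(-1/96922) - 20792/492179 = (114313/42330)*(-1/96922) - 20792/492179 = -114313/4102708260 - 20792/492179 = -85359772599947/2019266848698540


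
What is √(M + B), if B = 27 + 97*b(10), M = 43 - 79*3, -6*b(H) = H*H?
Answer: I*√16053/3 ≈ 42.233*I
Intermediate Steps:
b(H) = -H²/6 (b(H) = -H*H/6 = -H²/6)
M = -194 (M = 43 - 237 = -194)
B = -4769/3 (B = 27 + 97*(-⅙*10²) = 27 + 97*(-⅙*100) = 27 + 97*(-50/3) = 27 - 4850/3 = -4769/3 ≈ -1589.7)
√(M + B) = √(-194 - 4769/3) = √(-5351/3) = I*√16053/3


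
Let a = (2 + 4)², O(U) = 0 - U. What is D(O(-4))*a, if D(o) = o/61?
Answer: 144/61 ≈ 2.3607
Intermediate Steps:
O(U) = -U
a = 36 (a = 6² = 36)
D(o) = o/61 (D(o) = o*(1/61) = o/61)
D(O(-4))*a = ((-1*(-4))/61)*36 = ((1/61)*4)*36 = (4/61)*36 = 144/61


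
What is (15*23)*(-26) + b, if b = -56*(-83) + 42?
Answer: -4280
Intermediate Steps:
b = 4690 (b = 4648 + 42 = 4690)
(15*23)*(-26) + b = (15*23)*(-26) + 4690 = 345*(-26) + 4690 = -8970 + 4690 = -4280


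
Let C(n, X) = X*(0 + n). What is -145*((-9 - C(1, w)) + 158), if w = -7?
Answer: -22620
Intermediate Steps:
C(n, X) = X*n
-145*((-9 - C(1, w)) + 158) = -145*((-9 - (-7)) + 158) = -145*((-9 - 1*(-7)) + 158) = -145*((-9 + 7) + 158) = -145*(-2 + 158) = -145*156 = -22620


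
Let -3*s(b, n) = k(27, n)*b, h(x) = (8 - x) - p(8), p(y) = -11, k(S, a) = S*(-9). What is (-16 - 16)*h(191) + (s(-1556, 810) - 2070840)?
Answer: -2191372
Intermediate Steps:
k(S, a) = -9*S
h(x) = 19 - x (h(x) = (8 - x) - 1*(-11) = (8 - x) + 11 = 19 - x)
s(b, n) = 81*b (s(b, n) = -(-9*27)*b/3 = -(-81)*b = 81*b)
(-16 - 16)*h(191) + (s(-1556, 810) - 2070840) = (-16 - 16)*(19 - 1*191) + (81*(-1556) - 2070840) = -32*(19 - 191) + (-126036 - 2070840) = -32*(-172) - 2196876 = 5504 - 2196876 = -2191372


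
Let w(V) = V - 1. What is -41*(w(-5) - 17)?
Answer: 943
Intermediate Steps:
w(V) = -1 + V
-41*(w(-5) - 17) = -41*((-1 - 5) - 17) = -41*(-6 - 17) = -41*(-23) = 943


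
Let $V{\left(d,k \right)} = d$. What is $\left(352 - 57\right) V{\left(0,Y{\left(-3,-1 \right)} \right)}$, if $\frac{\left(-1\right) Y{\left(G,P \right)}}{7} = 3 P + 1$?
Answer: $0$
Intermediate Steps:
$Y{\left(G,P \right)} = -7 - 21 P$ ($Y{\left(G,P \right)} = - 7 \left(3 P + 1\right) = - 7 \left(1 + 3 P\right) = -7 - 21 P$)
$\left(352 - 57\right) V{\left(0,Y{\left(-3,-1 \right)} \right)} = \left(352 - 57\right) 0 = 295 \cdot 0 = 0$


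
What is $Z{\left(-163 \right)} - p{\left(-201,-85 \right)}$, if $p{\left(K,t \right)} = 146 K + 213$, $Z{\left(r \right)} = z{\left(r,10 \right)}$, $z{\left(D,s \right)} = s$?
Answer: $29143$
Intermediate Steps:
$Z{\left(r \right)} = 10$
$p{\left(K,t \right)} = 213 + 146 K$
$Z{\left(-163 \right)} - p{\left(-201,-85 \right)} = 10 - \left(213 + 146 \left(-201\right)\right) = 10 - \left(213 - 29346\right) = 10 - -29133 = 10 + 29133 = 29143$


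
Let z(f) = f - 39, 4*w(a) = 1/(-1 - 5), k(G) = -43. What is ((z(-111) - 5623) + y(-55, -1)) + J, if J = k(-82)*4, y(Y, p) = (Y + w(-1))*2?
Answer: -72661/12 ≈ -6055.1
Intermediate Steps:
w(a) = -1/24 (w(a) = 1/(4*(-1 - 5)) = (¼)/(-6) = (¼)*(-⅙) = -1/24)
y(Y, p) = -1/12 + 2*Y (y(Y, p) = (Y - 1/24)*2 = (-1/24 + Y)*2 = -1/12 + 2*Y)
z(f) = -39 + f
J = -172 (J = -43*4 = -172)
((z(-111) - 5623) + y(-55, -1)) + J = (((-39 - 111) - 5623) + (-1/12 + 2*(-55))) - 172 = ((-150 - 5623) + (-1/12 - 110)) - 172 = (-5773 - 1321/12) - 172 = -70597/12 - 172 = -72661/12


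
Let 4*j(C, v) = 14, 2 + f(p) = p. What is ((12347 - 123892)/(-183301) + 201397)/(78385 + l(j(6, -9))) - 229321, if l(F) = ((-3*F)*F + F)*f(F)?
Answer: -2394735954828415/10442841271 ≈ -2.2932e+5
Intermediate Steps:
f(p) = -2 + p
j(C, v) = 7/2 (j(C, v) = (¼)*14 = 7/2)
l(F) = (-2 + F)*(F - 3*F²) (l(F) = ((-3*F)*F + F)*(-2 + F) = (-3*F² + F)*(-2 + F) = (F - 3*F²)*(-2 + F) = (-2 + F)*(F - 3*F²))
((12347 - 123892)/(-183301) + 201397)/(78385 + l(j(6, -9))) - 229321 = ((12347 - 123892)/(-183301) + 201397)/(78385 - 1*7/2*(-1 + 3*(7/2))*(-2 + 7/2)) - 229321 = (-111545*(-1/183301) + 201397)/(78385 - 1*7/2*(-1 + 21/2)*3/2) - 229321 = (111545/183301 + 201397)/(78385 - 1*7/2*19/2*3/2) - 229321 = 36916383042/(183301*(78385 - 399/8)) - 229321 = 36916383042/(183301*(626681/8)) - 229321 = (36916383042/183301)*(8/626681) - 229321 = 26848278576/10442841271 - 229321 = -2394735954828415/10442841271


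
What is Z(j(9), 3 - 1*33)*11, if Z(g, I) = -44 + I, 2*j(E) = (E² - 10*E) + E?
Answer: -814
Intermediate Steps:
j(E) = E²/2 - 9*E/2 (j(E) = ((E² - 10*E) + E)/2 = (E² - 9*E)/2 = E²/2 - 9*E/2)
Z(j(9), 3 - 1*33)*11 = (-44 + (3 - 1*33))*11 = (-44 + (3 - 33))*11 = (-44 - 30)*11 = -74*11 = -814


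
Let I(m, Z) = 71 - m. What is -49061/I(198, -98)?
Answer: 49061/127 ≈ 386.31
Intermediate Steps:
-49061/I(198, -98) = -49061/(71 - 1*198) = -49061/(71 - 198) = -49061/(-127) = -49061*(-1/127) = 49061/127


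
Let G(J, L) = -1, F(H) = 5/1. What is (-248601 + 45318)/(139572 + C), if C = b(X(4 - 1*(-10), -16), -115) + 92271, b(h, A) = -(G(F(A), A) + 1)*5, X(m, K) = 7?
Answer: -67761/77281 ≈ -0.87681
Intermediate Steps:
F(H) = 5 (F(H) = 5*1 = 5)
b(h, A) = 0 (b(h, A) = -(-1 + 1)*5 = -1*0*5 = 0*5 = 0)
C = 92271 (C = 0 + 92271 = 92271)
(-248601 + 45318)/(139572 + C) = (-248601 + 45318)/(139572 + 92271) = -203283/231843 = -203283*1/231843 = -67761/77281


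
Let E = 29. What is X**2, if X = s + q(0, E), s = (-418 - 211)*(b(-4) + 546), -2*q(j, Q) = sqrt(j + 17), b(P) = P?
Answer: (681836 + sqrt(17))**2/4 ≈ 1.1623e+11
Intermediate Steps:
q(j, Q) = -sqrt(17 + j)/2 (q(j, Q) = -sqrt(j + 17)/2 = -sqrt(17 + j)/2)
s = -340918 (s = (-418 - 211)*(-4 + 546) = -629*542 = -340918)
X = -340918 - sqrt(17)/2 (X = -340918 - sqrt(17 + 0)/2 = -340918 - sqrt(17)/2 ≈ -3.4092e+5)
X**2 = (-340918 - sqrt(17)/2)**2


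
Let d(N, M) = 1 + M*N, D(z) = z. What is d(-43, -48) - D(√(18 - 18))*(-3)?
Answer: 2065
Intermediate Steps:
d(-43, -48) - D(√(18 - 18))*(-3) = (1 - 48*(-43)) - √(18 - 18)*(-3) = (1 + 2064) - √0*(-3) = 2065 - 0*(-3) = 2065 - 1*0 = 2065 + 0 = 2065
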